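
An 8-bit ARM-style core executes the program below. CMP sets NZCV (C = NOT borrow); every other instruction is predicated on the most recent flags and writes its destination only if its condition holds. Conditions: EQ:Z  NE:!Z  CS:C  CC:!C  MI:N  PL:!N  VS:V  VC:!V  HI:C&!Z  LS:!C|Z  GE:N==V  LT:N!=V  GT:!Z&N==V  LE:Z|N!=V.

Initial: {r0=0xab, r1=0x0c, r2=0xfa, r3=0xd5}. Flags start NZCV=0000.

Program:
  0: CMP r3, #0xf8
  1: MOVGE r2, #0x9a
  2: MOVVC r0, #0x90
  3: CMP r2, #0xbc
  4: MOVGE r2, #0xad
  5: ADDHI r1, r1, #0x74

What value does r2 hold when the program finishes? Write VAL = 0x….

VAL = 0xad

[0] flags=1000 → (cmp)
[1] flags=1000 GE?F → skip
[2] flags=1000 VC?T → r0=0x90
[3] flags=0010 → (cmp)
[4] flags=0010 GE?T → r2=0xad
[5] flags=0010 HI?T → r1=0x80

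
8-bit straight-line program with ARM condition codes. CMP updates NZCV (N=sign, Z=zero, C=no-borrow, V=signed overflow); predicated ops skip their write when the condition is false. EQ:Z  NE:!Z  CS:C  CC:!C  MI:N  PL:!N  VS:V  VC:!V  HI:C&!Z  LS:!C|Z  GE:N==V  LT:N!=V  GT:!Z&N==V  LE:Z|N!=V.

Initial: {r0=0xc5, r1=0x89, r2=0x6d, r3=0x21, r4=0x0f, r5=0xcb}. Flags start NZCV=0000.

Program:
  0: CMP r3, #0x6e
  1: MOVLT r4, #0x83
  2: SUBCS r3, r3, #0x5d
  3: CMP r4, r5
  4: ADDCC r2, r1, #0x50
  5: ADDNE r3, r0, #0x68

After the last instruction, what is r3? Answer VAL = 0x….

VAL = 0x2d

[0] flags=1000 → (cmp)
[1] flags=1000 LT?T → r4=0x83
[2] flags=1000 CS?F → skip
[3] flags=1000 → (cmp)
[4] flags=1000 CC?T → r2=0xd9
[5] flags=1000 NE?T → r3=0x2d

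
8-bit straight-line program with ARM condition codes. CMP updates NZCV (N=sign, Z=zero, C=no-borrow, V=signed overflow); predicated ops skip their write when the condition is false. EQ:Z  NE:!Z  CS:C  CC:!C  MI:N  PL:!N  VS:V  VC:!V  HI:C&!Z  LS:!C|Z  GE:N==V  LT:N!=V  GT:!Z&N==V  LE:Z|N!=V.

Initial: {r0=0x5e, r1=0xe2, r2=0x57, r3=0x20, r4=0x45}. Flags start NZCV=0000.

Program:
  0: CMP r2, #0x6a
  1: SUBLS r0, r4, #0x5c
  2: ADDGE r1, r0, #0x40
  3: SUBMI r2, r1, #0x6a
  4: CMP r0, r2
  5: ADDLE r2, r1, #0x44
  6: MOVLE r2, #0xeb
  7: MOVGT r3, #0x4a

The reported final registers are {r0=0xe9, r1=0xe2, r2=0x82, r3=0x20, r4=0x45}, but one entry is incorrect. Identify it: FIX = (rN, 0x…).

[0] flags=1000 → (cmp)
[1] flags=1000 LS?T → r0=0xe9
[2] flags=1000 GE?F → skip
[3] flags=1000 MI?T → r2=0x78
[4] flags=0011 → (cmp)
[5] flags=0011 LE?T → r2=0x26
[6] flags=0011 LE?T → r2=0xeb
[7] flags=0011 GT?F → skip

FIX = (r2, 0xeb)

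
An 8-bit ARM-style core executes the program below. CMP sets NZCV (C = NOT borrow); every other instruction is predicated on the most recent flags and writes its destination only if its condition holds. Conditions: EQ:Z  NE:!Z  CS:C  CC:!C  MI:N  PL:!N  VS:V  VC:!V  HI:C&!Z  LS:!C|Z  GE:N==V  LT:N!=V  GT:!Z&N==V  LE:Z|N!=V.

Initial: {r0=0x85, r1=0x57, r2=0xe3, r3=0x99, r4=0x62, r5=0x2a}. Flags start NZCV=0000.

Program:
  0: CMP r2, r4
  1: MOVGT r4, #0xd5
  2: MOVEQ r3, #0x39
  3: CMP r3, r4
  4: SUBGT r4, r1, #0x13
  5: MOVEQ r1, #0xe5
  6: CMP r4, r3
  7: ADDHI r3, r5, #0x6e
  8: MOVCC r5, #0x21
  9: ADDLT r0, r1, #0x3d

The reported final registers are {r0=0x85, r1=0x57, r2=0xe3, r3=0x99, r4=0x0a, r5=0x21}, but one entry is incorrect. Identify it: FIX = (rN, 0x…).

FIX = (r4, 0x62)

[0] flags=1010 → (cmp)
[1] flags=1010 GT?F → skip
[2] flags=1010 EQ?F → skip
[3] flags=0011 → (cmp)
[4] flags=0011 GT?F → skip
[5] flags=0011 EQ?F → skip
[6] flags=1001 → (cmp)
[7] flags=1001 HI?F → skip
[8] flags=1001 CC?T → r5=0x21
[9] flags=1001 LT?F → skip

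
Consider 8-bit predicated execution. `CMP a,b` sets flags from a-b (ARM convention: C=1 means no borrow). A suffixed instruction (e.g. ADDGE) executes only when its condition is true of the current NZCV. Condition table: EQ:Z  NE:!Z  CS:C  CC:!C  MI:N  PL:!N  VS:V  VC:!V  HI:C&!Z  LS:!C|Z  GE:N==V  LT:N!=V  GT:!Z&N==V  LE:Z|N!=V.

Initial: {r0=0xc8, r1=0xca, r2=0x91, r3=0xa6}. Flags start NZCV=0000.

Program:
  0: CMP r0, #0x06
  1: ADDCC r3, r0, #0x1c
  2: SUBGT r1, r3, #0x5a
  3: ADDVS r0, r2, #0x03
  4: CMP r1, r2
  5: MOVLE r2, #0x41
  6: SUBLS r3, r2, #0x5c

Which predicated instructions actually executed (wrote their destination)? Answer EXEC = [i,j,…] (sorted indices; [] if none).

EXEC = []

[0] flags=1010 → (cmp)
[1] flags=1010 CC?F → skip
[2] flags=1010 GT?F → skip
[3] flags=1010 VS?F → skip
[4] flags=0010 → (cmp)
[5] flags=0010 LE?F → skip
[6] flags=0010 LS?F → skip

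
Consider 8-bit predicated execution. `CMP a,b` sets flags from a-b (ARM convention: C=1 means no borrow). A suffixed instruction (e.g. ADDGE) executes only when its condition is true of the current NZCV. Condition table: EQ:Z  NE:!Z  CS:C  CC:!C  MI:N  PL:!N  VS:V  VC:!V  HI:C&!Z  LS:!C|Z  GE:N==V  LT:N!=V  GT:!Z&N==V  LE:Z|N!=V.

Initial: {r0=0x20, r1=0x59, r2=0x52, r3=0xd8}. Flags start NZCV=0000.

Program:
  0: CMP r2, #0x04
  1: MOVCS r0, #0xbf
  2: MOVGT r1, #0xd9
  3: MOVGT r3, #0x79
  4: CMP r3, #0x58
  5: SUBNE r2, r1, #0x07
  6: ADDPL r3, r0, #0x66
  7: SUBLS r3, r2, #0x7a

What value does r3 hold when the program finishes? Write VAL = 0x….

0: ✓ CMP  NZCV=0010
1: ✓ MOVCS  r0←0xbf
2: ✓ MOVGT  r1←0xd9
3: ✓ MOVGT  r3←0x79
4: ✓ CMP  NZCV=0010
5: ✓ SUBNE  r2←0xd2
6: ✓ ADDPL  r3←0x25
7: · SUBLS

VAL = 0x25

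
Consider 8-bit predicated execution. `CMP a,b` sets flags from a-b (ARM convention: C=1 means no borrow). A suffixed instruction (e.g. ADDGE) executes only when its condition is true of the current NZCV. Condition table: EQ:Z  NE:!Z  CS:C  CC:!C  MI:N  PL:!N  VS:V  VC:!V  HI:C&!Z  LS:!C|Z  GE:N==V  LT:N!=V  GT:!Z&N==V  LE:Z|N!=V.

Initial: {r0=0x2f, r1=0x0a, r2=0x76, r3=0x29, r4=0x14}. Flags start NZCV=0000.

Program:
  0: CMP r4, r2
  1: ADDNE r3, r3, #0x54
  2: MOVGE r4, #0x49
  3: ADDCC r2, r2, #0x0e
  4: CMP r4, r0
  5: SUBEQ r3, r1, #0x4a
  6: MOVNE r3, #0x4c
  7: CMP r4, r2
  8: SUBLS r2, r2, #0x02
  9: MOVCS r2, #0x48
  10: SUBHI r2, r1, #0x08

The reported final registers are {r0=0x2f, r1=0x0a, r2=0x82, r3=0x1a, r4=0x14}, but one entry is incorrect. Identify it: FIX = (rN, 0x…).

0: ✓ CMP  NZCV=1000
1: ✓ ADDNE  r3←0x7d
2: · MOVGE
3: ✓ ADDCC  r2←0x84
4: ✓ CMP  NZCV=1000
5: · SUBEQ
6: ✓ MOVNE  r3←0x4c
7: ✓ CMP  NZCV=1001
8: ✓ SUBLS  r2←0x82
9: · MOVCS
10: · SUBHI

FIX = (r3, 0x4c)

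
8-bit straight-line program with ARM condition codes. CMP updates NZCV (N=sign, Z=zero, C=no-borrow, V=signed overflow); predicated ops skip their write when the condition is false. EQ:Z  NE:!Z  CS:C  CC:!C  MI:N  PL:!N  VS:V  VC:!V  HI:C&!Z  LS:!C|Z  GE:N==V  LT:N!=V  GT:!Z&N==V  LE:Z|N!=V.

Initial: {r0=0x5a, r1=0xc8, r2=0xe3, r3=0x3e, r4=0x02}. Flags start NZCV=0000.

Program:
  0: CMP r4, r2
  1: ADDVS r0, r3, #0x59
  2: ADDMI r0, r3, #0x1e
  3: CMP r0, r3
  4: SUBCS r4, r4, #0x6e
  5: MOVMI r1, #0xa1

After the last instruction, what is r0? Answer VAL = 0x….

0: ✓ CMP  NZCV=0000
1: · ADDVS
2: · ADDMI
3: ✓ CMP  NZCV=0010
4: ✓ SUBCS  r4←0x94
5: · MOVMI

VAL = 0x5a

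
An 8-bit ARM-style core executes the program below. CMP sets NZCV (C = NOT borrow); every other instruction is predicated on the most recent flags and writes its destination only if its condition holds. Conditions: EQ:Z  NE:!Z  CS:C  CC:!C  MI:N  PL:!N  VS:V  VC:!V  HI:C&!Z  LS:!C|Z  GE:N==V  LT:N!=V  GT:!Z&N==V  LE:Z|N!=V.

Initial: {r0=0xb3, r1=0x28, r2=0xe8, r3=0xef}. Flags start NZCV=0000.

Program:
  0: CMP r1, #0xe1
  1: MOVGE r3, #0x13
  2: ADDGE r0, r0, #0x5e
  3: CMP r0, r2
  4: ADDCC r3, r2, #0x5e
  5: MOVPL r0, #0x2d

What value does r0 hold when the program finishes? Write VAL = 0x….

VAL = 0x2d

0: ✓ CMP  NZCV=0000
1: ✓ MOVGE  r3←0x13
2: ✓ ADDGE  r0←0x11
3: ✓ CMP  NZCV=0000
4: ✓ ADDCC  r3←0x46
5: ✓ MOVPL  r0←0x2d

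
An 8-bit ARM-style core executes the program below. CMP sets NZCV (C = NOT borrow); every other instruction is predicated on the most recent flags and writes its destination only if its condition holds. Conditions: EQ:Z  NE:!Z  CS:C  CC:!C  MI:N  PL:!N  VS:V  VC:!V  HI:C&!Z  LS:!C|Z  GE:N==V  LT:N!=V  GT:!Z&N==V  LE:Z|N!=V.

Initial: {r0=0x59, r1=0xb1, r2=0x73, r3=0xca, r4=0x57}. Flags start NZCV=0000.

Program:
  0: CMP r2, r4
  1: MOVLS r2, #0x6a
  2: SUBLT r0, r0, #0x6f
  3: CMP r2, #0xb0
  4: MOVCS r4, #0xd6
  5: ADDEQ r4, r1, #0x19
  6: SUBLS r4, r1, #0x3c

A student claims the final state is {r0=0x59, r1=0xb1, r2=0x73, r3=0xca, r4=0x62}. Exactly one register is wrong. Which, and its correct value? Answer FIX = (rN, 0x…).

FIX = (r4, 0x75)

0: ✓ CMP  NZCV=0010
1: · MOVLS
2: · SUBLT
3: ✓ CMP  NZCV=1001
4: · MOVCS
5: · ADDEQ
6: ✓ SUBLS  r4←0x75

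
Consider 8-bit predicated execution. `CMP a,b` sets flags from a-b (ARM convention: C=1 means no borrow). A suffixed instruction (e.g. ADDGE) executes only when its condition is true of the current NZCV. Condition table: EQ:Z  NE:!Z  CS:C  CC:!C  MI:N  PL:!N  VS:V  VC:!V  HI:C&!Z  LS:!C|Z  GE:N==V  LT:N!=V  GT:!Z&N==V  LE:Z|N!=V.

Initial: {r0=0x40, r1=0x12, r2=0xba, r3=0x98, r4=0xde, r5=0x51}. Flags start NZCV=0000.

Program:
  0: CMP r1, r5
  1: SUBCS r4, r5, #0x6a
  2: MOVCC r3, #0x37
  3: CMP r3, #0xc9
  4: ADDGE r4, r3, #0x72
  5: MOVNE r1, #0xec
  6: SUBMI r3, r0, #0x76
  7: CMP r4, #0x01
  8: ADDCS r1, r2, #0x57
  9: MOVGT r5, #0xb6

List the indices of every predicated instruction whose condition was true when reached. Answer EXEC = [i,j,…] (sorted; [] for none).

[0] flags=1000 → (cmp)
[1] flags=1000 CS?F → skip
[2] flags=1000 CC?T → r3=0x37
[3] flags=0000 → (cmp)
[4] flags=0000 GE?T → r4=0xa9
[5] flags=0000 NE?T → r1=0xec
[6] flags=0000 MI?F → skip
[7] flags=1010 → (cmp)
[8] flags=1010 CS?T → r1=0x11
[9] flags=1010 GT?F → skip

EXEC = [2,4,5,8]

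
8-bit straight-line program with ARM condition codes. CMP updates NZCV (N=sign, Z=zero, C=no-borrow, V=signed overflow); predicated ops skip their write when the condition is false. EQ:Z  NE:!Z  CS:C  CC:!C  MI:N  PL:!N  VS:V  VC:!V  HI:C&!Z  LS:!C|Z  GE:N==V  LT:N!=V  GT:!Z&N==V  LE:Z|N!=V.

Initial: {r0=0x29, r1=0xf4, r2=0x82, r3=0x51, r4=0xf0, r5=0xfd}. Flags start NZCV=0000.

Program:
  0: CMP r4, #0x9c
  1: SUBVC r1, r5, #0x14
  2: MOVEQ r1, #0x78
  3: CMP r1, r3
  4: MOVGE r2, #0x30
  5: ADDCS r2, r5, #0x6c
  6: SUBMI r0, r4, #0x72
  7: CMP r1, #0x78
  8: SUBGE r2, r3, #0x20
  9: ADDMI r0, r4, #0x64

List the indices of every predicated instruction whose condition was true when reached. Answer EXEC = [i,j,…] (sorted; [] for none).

0: ✓ CMP  NZCV=0010
1: ✓ SUBVC  r1←0xe9
2: · MOVEQ
3: ✓ CMP  NZCV=1010
4: · MOVGE
5: ✓ ADDCS  r2←0x69
6: ✓ SUBMI  r0←0x7e
7: ✓ CMP  NZCV=0011
8: · SUBGE
9: · ADDMI

EXEC = [1,5,6]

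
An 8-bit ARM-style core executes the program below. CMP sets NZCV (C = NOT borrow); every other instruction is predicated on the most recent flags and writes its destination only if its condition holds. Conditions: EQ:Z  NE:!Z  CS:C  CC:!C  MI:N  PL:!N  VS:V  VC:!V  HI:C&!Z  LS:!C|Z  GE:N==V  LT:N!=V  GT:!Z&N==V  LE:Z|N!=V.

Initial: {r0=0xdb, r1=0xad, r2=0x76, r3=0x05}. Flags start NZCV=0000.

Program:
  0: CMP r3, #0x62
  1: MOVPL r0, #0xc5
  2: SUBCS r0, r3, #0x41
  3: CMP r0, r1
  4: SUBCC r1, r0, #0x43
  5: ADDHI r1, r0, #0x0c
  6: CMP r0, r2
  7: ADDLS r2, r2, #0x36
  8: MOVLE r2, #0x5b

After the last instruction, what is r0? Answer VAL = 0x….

[0] flags=1000 → (cmp)
[1] flags=1000 PL?F → skip
[2] flags=1000 CS?F → skip
[3] flags=0010 → (cmp)
[4] flags=0010 CC?F → skip
[5] flags=0010 HI?T → r1=0xe7
[6] flags=0011 → (cmp)
[7] flags=0011 LS?F → skip
[8] flags=0011 LE?T → r2=0x5b

VAL = 0xdb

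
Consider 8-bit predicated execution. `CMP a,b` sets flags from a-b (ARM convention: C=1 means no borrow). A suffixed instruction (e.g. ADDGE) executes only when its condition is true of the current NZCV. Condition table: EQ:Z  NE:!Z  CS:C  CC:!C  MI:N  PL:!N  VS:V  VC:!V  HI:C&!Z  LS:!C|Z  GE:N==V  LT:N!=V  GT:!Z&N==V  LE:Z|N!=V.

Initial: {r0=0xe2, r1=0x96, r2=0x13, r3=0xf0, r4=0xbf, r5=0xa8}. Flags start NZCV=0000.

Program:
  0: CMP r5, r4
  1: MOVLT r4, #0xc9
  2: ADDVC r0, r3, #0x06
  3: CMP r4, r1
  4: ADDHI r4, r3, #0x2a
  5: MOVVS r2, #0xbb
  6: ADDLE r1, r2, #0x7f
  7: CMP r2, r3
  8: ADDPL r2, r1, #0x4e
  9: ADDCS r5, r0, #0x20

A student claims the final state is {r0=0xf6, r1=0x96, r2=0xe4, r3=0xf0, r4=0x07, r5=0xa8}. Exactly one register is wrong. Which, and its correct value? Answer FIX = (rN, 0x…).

FIX = (r4, 0x1a)

[0] flags=1000 → (cmp)
[1] flags=1000 LT?T → r4=0xc9
[2] flags=1000 VC?T → r0=0xf6
[3] flags=0010 → (cmp)
[4] flags=0010 HI?T → r4=0x1a
[5] flags=0010 VS?F → skip
[6] flags=0010 LE?F → skip
[7] flags=0000 → (cmp)
[8] flags=0000 PL?T → r2=0xe4
[9] flags=0000 CS?F → skip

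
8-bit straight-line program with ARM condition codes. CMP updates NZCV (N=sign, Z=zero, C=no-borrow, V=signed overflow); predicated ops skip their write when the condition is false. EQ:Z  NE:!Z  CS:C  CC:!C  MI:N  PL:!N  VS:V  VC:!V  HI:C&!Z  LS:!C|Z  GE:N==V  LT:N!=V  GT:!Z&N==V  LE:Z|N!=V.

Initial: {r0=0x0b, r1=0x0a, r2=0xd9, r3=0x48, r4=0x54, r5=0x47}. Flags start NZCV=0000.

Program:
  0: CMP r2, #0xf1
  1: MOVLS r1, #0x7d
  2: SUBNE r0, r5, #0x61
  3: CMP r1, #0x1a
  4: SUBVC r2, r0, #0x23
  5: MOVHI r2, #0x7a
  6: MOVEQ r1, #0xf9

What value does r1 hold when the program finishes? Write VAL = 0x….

[0] flags=1000 → (cmp)
[1] flags=1000 LS?T → r1=0x7d
[2] flags=1000 NE?T → r0=0xe6
[3] flags=0010 → (cmp)
[4] flags=0010 VC?T → r2=0xc3
[5] flags=0010 HI?T → r2=0x7a
[6] flags=0010 EQ?F → skip

VAL = 0x7d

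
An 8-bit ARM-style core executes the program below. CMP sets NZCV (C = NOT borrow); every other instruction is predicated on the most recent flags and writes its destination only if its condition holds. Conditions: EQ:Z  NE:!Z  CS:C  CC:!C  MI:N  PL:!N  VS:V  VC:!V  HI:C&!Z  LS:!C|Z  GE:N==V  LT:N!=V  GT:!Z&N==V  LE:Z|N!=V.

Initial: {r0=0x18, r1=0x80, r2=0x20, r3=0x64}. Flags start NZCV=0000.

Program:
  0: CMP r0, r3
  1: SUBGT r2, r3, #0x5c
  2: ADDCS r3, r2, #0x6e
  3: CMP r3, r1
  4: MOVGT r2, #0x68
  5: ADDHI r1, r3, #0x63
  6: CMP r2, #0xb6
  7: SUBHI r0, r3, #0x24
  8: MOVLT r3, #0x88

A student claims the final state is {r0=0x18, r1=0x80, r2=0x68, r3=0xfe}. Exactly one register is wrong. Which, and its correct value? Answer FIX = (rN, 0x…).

FIX = (r3, 0x64)

[0] flags=1000 → (cmp)
[1] flags=1000 GT?F → skip
[2] flags=1000 CS?F → skip
[3] flags=1001 → (cmp)
[4] flags=1001 GT?T → r2=0x68
[5] flags=1001 HI?F → skip
[6] flags=1001 → (cmp)
[7] flags=1001 HI?F → skip
[8] flags=1001 LT?F → skip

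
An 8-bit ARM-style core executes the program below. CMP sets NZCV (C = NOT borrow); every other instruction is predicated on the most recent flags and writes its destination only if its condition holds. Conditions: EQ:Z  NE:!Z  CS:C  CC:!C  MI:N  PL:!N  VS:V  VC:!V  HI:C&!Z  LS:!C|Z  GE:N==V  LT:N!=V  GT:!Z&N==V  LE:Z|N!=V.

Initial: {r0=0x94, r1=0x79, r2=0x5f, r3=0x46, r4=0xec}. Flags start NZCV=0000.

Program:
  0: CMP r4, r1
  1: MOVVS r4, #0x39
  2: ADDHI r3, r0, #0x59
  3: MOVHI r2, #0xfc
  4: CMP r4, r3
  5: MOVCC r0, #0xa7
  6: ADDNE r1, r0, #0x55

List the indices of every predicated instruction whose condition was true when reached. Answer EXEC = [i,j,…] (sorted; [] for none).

EXEC = [1,2,3,5,6]

0: ✓ CMP  NZCV=0011
1: ✓ MOVVS  r4←0x39
2: ✓ ADDHI  r3←0xed
3: ✓ MOVHI  r2←0xfc
4: ✓ CMP  NZCV=0000
5: ✓ MOVCC  r0←0xa7
6: ✓ ADDNE  r1←0xfc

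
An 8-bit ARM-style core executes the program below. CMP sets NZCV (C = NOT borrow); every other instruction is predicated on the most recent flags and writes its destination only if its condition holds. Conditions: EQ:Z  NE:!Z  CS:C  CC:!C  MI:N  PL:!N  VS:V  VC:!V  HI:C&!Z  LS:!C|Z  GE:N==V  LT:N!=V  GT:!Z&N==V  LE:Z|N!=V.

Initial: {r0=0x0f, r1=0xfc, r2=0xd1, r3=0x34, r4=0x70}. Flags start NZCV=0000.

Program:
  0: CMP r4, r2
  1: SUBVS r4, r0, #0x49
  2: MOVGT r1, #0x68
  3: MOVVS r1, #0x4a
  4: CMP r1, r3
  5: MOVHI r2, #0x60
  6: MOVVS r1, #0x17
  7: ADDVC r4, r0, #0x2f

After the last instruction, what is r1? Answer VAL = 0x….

[0] flags=1001 → (cmp)
[1] flags=1001 VS?T → r4=0xc6
[2] flags=1001 GT?T → r1=0x68
[3] flags=1001 VS?T → r1=0x4a
[4] flags=0010 → (cmp)
[5] flags=0010 HI?T → r2=0x60
[6] flags=0010 VS?F → skip
[7] flags=0010 VC?T → r4=0x3e

VAL = 0x4a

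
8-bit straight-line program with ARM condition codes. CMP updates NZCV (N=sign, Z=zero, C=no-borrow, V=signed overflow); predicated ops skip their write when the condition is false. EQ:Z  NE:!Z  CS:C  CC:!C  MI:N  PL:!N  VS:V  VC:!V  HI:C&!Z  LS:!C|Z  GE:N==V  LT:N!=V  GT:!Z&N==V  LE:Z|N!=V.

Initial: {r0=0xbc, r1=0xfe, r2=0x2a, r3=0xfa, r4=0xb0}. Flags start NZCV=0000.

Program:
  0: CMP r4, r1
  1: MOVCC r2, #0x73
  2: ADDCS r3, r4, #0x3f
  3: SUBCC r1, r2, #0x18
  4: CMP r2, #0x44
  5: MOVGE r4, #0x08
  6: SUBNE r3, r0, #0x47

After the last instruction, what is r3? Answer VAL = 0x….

[0] flags=1000 → (cmp)
[1] flags=1000 CC?T → r2=0x73
[2] flags=1000 CS?F → skip
[3] flags=1000 CC?T → r1=0x5b
[4] flags=0010 → (cmp)
[5] flags=0010 GE?T → r4=0x08
[6] flags=0010 NE?T → r3=0x75

VAL = 0x75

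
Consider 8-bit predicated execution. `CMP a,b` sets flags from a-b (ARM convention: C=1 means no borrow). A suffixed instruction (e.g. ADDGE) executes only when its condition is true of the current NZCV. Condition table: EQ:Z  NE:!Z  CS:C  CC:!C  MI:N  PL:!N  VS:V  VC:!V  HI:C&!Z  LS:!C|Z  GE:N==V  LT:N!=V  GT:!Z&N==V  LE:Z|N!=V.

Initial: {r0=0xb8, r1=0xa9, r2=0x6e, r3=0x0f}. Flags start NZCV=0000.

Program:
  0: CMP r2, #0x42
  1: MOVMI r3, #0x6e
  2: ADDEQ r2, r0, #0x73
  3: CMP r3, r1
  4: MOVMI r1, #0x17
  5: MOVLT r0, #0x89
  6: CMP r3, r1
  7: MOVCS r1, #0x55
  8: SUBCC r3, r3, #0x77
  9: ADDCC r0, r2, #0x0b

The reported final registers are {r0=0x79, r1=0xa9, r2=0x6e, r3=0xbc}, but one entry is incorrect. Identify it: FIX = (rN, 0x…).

FIX = (r3, 0x98)

[0] flags=0010 → (cmp)
[1] flags=0010 MI?F → skip
[2] flags=0010 EQ?F → skip
[3] flags=0000 → (cmp)
[4] flags=0000 MI?F → skip
[5] flags=0000 LT?F → skip
[6] flags=0000 → (cmp)
[7] flags=0000 CS?F → skip
[8] flags=0000 CC?T → r3=0x98
[9] flags=0000 CC?T → r0=0x79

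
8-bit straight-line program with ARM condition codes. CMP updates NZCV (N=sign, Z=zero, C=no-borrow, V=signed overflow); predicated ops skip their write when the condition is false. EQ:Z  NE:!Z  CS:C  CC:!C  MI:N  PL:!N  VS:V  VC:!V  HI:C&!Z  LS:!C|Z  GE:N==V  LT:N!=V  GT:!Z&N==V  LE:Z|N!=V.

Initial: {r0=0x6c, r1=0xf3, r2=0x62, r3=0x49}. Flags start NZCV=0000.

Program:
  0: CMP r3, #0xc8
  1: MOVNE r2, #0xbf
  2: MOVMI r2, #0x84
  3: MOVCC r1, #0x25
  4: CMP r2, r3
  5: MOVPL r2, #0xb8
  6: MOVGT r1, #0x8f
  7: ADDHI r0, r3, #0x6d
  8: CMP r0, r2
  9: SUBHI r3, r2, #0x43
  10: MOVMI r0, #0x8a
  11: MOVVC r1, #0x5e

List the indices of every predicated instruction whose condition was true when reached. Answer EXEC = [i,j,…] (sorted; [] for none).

0: ✓ CMP  NZCV=1001
1: ✓ MOVNE  r2←0xbf
2: ✓ MOVMI  r2←0x84
3: ✓ MOVCC  r1←0x25
4: ✓ CMP  NZCV=0011
5: ✓ MOVPL  r2←0xb8
6: · MOVGT
7: ✓ ADDHI  r0←0xb6
8: ✓ CMP  NZCV=1000
9: · SUBHI
10: ✓ MOVMI  r0←0x8a
11: ✓ MOVVC  r1←0x5e

EXEC = [1,2,3,5,7,10,11]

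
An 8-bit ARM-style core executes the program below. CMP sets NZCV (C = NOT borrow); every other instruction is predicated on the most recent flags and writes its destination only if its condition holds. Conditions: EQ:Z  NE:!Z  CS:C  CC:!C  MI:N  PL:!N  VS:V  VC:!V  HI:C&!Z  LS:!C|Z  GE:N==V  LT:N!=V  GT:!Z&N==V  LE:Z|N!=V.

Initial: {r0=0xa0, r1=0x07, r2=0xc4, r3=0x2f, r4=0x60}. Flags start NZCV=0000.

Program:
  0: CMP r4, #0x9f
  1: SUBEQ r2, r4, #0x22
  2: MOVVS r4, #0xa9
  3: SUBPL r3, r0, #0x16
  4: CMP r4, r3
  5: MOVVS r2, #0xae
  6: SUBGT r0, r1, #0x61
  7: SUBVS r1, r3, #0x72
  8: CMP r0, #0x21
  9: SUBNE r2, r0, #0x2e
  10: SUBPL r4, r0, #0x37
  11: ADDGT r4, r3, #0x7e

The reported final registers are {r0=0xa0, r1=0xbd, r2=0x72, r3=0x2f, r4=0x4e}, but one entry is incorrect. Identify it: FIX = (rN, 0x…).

FIX = (r4, 0x69)

[0] flags=1001 → (cmp)
[1] flags=1001 EQ?F → skip
[2] flags=1001 VS?T → r4=0xa9
[3] flags=1001 PL?F → skip
[4] flags=0011 → (cmp)
[5] flags=0011 VS?T → r2=0xae
[6] flags=0011 GT?F → skip
[7] flags=0011 VS?T → r1=0xbd
[8] flags=0011 → (cmp)
[9] flags=0011 NE?T → r2=0x72
[10] flags=0011 PL?T → r4=0x69
[11] flags=0011 GT?F → skip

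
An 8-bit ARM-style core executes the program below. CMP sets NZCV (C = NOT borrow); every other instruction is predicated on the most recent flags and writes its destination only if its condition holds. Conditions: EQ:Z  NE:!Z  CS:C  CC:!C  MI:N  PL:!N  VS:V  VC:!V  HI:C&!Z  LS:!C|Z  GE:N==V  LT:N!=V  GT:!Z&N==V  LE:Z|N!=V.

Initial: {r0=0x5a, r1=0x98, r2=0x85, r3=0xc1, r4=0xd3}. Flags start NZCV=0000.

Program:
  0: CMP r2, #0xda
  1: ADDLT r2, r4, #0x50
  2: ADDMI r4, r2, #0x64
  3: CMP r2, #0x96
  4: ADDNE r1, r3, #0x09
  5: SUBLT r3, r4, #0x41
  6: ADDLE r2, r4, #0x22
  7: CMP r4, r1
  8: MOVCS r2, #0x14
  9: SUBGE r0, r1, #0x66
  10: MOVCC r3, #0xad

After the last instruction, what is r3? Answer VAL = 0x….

0: ✓ CMP  NZCV=1000
1: ✓ ADDLT  r2←0x23
2: ✓ ADDMI  r4←0x87
3: ✓ CMP  NZCV=1001
4: ✓ ADDNE  r1←0xca
5: · SUBLT
6: · ADDLE
7: ✓ CMP  NZCV=1000
8: · MOVCS
9: · SUBGE
10: ✓ MOVCC  r3←0xad

VAL = 0xad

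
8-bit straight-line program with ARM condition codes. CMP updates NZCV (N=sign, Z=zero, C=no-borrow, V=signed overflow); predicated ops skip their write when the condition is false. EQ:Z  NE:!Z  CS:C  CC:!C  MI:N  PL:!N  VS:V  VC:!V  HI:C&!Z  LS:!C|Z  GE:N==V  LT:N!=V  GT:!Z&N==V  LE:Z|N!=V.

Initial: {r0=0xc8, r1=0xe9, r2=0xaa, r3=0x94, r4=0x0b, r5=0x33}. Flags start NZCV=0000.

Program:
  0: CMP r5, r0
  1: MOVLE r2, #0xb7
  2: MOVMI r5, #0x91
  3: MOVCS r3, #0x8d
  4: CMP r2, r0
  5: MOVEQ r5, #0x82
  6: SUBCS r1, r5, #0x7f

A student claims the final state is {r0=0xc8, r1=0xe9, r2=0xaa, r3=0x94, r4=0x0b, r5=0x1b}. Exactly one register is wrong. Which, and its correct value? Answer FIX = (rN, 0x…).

FIX = (r5, 0x33)

[0] flags=0000 → (cmp)
[1] flags=0000 LE?F → skip
[2] flags=0000 MI?F → skip
[3] flags=0000 CS?F → skip
[4] flags=1000 → (cmp)
[5] flags=1000 EQ?F → skip
[6] flags=1000 CS?F → skip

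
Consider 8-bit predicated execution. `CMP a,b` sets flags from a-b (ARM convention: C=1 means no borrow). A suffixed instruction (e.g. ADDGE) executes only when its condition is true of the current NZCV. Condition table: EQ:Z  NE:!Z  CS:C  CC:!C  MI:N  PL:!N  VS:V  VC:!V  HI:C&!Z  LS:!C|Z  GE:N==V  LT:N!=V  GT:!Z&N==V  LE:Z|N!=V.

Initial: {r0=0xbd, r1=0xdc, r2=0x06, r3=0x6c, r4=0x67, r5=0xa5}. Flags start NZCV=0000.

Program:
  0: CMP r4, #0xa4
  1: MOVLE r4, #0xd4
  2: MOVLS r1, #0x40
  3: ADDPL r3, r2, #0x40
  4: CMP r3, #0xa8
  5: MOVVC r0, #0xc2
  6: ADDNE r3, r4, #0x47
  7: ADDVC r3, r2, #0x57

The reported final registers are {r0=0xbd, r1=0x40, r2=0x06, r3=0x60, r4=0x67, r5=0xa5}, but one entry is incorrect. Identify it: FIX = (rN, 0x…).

FIX = (r3, 0xae)

[0] flags=1001 → (cmp)
[1] flags=1001 LE?F → skip
[2] flags=1001 LS?T → r1=0x40
[3] flags=1001 PL?F → skip
[4] flags=1001 → (cmp)
[5] flags=1001 VC?F → skip
[6] flags=1001 NE?T → r3=0xae
[7] flags=1001 VC?F → skip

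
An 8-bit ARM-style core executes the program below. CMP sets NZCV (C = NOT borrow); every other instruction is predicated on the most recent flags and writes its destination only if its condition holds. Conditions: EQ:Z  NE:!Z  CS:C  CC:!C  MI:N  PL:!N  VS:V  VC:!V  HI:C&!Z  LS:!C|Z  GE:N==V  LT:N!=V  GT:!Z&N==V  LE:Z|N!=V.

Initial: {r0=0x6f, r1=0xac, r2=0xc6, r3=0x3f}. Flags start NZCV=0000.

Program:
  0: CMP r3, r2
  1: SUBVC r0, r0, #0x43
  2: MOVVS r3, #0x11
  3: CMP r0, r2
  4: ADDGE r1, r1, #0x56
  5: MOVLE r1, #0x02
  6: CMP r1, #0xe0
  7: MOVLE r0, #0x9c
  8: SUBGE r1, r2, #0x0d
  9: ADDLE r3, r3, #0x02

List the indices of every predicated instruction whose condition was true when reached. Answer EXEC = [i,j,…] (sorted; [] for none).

EXEC = [1,4,8]

[0] flags=0000 → (cmp)
[1] flags=0000 VC?T → r0=0x2c
[2] flags=0000 VS?F → skip
[3] flags=0000 → (cmp)
[4] flags=0000 GE?T → r1=0x02
[5] flags=0000 LE?F → skip
[6] flags=0000 → (cmp)
[7] flags=0000 LE?F → skip
[8] flags=0000 GE?T → r1=0xb9
[9] flags=0000 LE?F → skip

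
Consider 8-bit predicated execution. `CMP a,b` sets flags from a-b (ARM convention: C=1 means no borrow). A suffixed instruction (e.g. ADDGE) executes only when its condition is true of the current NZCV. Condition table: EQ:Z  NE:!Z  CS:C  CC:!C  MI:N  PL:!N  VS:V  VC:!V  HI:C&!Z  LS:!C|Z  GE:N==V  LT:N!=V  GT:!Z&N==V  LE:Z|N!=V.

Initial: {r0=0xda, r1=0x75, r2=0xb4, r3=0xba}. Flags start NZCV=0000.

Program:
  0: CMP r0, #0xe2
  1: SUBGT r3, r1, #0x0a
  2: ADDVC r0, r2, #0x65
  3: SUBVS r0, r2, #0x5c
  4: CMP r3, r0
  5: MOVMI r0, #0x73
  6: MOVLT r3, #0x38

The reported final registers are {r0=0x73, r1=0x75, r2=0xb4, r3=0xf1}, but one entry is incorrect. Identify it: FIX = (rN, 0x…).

[0] flags=1000 → (cmp)
[1] flags=1000 GT?F → skip
[2] flags=1000 VC?T → r0=0x19
[3] flags=1000 VS?F → skip
[4] flags=1010 → (cmp)
[5] flags=1010 MI?T → r0=0x73
[6] flags=1010 LT?T → r3=0x38

FIX = (r3, 0x38)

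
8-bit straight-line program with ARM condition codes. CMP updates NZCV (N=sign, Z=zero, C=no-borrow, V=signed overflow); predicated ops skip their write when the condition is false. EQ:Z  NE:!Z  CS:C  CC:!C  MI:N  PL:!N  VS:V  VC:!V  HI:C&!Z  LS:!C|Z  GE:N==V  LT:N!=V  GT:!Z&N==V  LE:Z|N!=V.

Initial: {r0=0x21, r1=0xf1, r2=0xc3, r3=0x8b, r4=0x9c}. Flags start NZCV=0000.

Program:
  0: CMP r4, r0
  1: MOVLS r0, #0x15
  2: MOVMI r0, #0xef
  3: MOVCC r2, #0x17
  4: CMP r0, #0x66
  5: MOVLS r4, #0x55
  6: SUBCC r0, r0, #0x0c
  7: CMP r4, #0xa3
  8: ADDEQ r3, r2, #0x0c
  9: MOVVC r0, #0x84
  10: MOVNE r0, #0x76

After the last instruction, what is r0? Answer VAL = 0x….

[0] flags=0011 → (cmp)
[1] flags=0011 LS?F → skip
[2] flags=0011 MI?F → skip
[3] flags=0011 CC?F → skip
[4] flags=1000 → (cmp)
[5] flags=1000 LS?T → r4=0x55
[6] flags=1000 CC?T → r0=0x15
[7] flags=1001 → (cmp)
[8] flags=1001 EQ?F → skip
[9] flags=1001 VC?F → skip
[10] flags=1001 NE?T → r0=0x76

VAL = 0x76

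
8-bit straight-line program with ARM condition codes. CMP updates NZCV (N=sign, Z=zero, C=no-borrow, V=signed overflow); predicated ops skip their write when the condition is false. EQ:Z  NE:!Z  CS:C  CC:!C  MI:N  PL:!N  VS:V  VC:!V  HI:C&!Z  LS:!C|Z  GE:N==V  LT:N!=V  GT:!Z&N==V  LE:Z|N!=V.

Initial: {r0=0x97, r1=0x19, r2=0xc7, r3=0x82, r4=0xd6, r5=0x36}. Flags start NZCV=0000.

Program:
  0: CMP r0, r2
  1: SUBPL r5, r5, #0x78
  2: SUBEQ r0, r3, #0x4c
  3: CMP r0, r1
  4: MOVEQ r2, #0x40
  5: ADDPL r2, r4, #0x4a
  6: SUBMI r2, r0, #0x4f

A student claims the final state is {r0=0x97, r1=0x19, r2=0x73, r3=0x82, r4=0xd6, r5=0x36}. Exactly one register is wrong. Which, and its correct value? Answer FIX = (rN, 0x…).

[0] flags=1000 → (cmp)
[1] flags=1000 PL?F → skip
[2] flags=1000 EQ?F → skip
[3] flags=0011 → (cmp)
[4] flags=0011 EQ?F → skip
[5] flags=0011 PL?T → r2=0x20
[6] flags=0011 MI?F → skip

FIX = (r2, 0x20)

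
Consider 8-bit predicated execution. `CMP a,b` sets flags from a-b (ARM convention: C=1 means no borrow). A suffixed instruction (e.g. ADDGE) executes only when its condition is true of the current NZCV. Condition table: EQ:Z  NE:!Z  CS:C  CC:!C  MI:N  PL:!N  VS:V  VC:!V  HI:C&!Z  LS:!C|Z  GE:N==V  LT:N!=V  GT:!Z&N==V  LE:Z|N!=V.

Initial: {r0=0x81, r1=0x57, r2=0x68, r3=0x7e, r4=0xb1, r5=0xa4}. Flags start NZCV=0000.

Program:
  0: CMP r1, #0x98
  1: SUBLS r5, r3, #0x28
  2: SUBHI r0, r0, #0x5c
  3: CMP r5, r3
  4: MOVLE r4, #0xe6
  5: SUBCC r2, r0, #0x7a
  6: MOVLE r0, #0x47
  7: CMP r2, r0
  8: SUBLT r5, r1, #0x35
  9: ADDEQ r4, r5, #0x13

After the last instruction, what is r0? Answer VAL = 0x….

VAL = 0x47

0: ✓ CMP  NZCV=1001
1: ✓ SUBLS  r5←0x56
2: · SUBHI
3: ✓ CMP  NZCV=1000
4: ✓ MOVLE  r4←0xe6
5: ✓ SUBCC  r2←0x07
6: ✓ MOVLE  r0←0x47
7: ✓ CMP  NZCV=1000
8: ✓ SUBLT  r5←0x22
9: · ADDEQ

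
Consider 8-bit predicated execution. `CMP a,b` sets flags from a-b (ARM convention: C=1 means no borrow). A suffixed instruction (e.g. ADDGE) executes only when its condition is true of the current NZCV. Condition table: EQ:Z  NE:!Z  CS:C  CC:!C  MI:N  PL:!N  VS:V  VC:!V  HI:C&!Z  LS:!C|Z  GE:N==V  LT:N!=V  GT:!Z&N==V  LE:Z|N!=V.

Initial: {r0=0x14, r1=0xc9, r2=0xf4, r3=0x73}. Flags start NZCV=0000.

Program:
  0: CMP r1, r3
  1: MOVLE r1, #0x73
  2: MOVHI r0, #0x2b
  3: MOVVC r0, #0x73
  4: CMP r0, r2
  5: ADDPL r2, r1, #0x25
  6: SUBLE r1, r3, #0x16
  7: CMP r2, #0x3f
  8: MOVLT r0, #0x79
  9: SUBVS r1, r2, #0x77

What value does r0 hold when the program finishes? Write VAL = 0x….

VAL = 0x79

0: ✓ CMP  NZCV=0011
1: ✓ MOVLE  r1←0x73
2: ✓ MOVHI  r0←0x2b
3: · MOVVC
4: ✓ CMP  NZCV=0000
5: ✓ ADDPL  r2←0x98
6: · SUBLE
7: ✓ CMP  NZCV=0011
8: ✓ MOVLT  r0←0x79
9: ✓ SUBVS  r1←0x21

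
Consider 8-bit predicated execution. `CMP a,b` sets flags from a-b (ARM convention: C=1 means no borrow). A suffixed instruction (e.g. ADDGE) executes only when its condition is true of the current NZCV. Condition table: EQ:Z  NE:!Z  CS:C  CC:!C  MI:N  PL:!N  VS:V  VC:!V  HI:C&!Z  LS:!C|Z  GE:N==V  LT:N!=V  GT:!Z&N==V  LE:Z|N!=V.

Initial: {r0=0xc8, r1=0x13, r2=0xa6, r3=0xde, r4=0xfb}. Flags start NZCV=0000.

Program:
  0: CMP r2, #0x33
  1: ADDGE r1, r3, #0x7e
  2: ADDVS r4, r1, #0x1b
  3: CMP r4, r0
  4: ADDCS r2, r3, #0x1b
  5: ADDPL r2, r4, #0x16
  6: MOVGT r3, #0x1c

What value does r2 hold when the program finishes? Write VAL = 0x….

0: ✓ CMP  NZCV=0011
1: · ADDGE
2: ✓ ADDVS  r4←0x2e
3: ✓ CMP  NZCV=0000
4: · ADDCS
5: ✓ ADDPL  r2←0x44
6: ✓ MOVGT  r3←0x1c

VAL = 0x44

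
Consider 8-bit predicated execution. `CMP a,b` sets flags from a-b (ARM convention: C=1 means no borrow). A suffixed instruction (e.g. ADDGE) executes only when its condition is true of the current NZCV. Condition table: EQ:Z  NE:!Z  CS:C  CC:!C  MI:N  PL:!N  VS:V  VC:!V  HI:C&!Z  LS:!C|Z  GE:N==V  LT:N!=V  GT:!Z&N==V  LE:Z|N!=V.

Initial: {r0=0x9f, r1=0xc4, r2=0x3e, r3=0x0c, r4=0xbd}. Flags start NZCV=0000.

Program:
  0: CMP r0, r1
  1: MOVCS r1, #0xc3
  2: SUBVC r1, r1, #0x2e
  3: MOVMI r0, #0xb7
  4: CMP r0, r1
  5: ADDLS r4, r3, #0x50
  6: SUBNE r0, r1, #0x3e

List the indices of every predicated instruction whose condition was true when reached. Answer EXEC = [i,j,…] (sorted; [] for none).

0: ✓ CMP  NZCV=1000
1: · MOVCS
2: ✓ SUBVC  r1←0x96
3: ✓ MOVMI  r0←0xb7
4: ✓ CMP  NZCV=0010
5: · ADDLS
6: ✓ SUBNE  r0←0x58

EXEC = [2,3,6]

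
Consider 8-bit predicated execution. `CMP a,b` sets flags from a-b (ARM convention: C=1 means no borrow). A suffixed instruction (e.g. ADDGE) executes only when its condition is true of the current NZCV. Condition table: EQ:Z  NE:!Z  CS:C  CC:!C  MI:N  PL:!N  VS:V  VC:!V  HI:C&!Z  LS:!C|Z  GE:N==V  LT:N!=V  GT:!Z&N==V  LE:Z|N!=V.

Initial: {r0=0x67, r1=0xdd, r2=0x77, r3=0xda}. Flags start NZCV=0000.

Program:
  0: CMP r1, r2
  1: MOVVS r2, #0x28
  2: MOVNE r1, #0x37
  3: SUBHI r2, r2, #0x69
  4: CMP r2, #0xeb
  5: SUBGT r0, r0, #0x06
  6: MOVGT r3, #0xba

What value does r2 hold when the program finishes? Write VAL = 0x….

VAL = 0xbf

0: ✓ CMP  NZCV=0011
1: ✓ MOVVS  r2←0x28
2: ✓ MOVNE  r1←0x37
3: ✓ SUBHI  r2←0xbf
4: ✓ CMP  NZCV=1000
5: · SUBGT
6: · MOVGT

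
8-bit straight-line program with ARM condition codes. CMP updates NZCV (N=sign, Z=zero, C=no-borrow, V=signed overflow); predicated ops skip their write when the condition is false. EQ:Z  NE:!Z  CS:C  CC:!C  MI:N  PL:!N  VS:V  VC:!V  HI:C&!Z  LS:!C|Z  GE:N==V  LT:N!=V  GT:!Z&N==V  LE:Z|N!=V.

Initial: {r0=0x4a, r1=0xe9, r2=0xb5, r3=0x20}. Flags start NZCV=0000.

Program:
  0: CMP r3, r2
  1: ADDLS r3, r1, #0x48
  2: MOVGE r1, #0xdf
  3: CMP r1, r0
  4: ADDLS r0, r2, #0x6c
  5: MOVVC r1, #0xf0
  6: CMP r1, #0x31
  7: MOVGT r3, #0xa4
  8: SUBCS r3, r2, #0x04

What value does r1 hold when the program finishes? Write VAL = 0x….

VAL = 0xf0

[0] flags=0000 → (cmp)
[1] flags=0000 LS?T → r3=0x31
[2] flags=0000 GE?T → r1=0xdf
[3] flags=1010 → (cmp)
[4] flags=1010 LS?F → skip
[5] flags=1010 VC?T → r1=0xf0
[6] flags=1010 → (cmp)
[7] flags=1010 GT?F → skip
[8] flags=1010 CS?T → r3=0xb1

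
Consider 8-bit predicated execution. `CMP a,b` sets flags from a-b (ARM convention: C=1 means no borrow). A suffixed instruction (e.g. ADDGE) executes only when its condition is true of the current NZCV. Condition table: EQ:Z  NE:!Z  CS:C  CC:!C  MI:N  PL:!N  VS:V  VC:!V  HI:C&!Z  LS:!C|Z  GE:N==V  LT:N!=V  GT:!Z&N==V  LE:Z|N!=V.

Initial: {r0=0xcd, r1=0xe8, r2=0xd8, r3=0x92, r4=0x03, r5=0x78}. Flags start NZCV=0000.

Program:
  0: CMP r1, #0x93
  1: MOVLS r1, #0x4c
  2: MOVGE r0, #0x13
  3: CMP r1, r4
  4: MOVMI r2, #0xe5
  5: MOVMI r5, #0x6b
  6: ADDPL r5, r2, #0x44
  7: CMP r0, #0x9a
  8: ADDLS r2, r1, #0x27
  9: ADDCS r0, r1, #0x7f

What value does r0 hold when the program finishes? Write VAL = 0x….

VAL = 0x13

0: ✓ CMP  NZCV=0010
1: · MOVLS
2: ✓ MOVGE  r0←0x13
3: ✓ CMP  NZCV=1010
4: ✓ MOVMI  r2←0xe5
5: ✓ MOVMI  r5←0x6b
6: · ADDPL
7: ✓ CMP  NZCV=0000
8: ✓ ADDLS  r2←0x0f
9: · ADDCS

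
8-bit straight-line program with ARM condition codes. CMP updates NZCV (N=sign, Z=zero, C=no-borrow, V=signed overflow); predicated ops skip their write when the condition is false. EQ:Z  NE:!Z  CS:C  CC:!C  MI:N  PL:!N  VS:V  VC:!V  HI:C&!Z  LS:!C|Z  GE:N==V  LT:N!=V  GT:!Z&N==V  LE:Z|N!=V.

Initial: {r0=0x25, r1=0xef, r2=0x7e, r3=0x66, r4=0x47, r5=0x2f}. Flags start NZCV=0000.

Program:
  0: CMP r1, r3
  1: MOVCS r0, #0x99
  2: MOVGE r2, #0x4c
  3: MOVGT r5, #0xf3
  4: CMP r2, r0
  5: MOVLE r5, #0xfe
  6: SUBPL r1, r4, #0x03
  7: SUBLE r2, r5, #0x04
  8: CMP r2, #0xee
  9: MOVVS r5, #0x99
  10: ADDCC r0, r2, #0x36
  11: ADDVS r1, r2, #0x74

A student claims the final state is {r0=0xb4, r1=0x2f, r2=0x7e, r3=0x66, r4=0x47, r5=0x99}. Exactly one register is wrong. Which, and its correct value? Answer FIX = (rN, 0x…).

[0] flags=1010 → (cmp)
[1] flags=1010 CS?T → r0=0x99
[2] flags=1010 GE?F → skip
[3] flags=1010 GT?F → skip
[4] flags=1001 → (cmp)
[5] flags=1001 LE?F → skip
[6] flags=1001 PL?F → skip
[7] flags=1001 LE?F → skip
[8] flags=1001 → (cmp)
[9] flags=1001 VS?T → r5=0x99
[10] flags=1001 CC?T → r0=0xb4
[11] flags=1001 VS?T → r1=0xf2

FIX = (r1, 0xf2)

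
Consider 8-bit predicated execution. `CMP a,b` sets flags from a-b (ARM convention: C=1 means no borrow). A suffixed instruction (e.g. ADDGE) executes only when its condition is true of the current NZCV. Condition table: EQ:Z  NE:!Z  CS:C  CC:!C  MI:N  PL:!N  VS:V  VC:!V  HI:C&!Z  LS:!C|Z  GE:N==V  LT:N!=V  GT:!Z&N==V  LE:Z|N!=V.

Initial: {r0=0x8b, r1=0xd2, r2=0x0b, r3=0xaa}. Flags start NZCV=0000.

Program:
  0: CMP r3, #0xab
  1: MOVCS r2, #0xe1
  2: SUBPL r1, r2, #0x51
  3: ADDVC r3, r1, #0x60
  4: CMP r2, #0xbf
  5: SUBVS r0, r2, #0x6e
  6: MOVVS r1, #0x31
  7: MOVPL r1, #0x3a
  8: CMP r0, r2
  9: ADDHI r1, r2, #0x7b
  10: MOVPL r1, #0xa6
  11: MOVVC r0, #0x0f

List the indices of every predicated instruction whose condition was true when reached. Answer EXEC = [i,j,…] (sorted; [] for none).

EXEC = [3,7,9,11]

0: ✓ CMP  NZCV=1000
1: · MOVCS
2: · SUBPL
3: ✓ ADDVC  r3←0x32
4: ✓ CMP  NZCV=0000
5: · SUBVS
6: · MOVVS
7: ✓ MOVPL  r1←0x3a
8: ✓ CMP  NZCV=1010
9: ✓ ADDHI  r1←0x86
10: · MOVPL
11: ✓ MOVVC  r0←0x0f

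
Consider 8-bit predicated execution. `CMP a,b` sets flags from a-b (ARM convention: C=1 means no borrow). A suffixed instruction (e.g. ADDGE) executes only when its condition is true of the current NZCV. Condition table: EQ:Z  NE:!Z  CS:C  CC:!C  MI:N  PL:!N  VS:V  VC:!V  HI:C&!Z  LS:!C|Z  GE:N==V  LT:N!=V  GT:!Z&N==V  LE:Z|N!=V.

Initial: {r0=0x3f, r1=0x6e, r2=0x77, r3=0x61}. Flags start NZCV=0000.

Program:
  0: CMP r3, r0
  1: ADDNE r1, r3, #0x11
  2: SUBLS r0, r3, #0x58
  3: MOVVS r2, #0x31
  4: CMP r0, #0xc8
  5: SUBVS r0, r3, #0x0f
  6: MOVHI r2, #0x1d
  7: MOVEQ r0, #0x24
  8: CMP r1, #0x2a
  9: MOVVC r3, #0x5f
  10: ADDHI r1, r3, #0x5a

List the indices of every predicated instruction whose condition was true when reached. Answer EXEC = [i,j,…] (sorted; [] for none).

EXEC = [1,9,10]

[0] flags=0010 → (cmp)
[1] flags=0010 NE?T → r1=0x72
[2] flags=0010 LS?F → skip
[3] flags=0010 VS?F → skip
[4] flags=0000 → (cmp)
[5] flags=0000 VS?F → skip
[6] flags=0000 HI?F → skip
[7] flags=0000 EQ?F → skip
[8] flags=0010 → (cmp)
[9] flags=0010 VC?T → r3=0x5f
[10] flags=0010 HI?T → r1=0xb9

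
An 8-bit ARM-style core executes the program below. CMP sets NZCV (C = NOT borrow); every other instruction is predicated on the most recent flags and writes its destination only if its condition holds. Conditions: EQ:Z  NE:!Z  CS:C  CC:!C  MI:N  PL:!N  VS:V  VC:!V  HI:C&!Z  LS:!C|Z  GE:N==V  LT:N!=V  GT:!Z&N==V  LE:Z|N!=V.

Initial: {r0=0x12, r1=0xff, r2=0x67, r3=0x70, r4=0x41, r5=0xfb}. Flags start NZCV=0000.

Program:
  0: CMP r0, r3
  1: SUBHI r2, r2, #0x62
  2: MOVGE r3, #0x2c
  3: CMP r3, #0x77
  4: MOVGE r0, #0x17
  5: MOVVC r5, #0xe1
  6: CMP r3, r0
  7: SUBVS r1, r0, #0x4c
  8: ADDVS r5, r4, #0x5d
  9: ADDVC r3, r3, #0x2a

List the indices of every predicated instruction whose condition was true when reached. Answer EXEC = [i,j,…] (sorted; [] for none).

[0] flags=1000 → (cmp)
[1] flags=1000 HI?F → skip
[2] flags=1000 GE?F → skip
[3] flags=1000 → (cmp)
[4] flags=1000 GE?F → skip
[5] flags=1000 VC?T → r5=0xe1
[6] flags=0010 → (cmp)
[7] flags=0010 VS?F → skip
[8] flags=0010 VS?F → skip
[9] flags=0010 VC?T → r3=0x9a

EXEC = [5,9]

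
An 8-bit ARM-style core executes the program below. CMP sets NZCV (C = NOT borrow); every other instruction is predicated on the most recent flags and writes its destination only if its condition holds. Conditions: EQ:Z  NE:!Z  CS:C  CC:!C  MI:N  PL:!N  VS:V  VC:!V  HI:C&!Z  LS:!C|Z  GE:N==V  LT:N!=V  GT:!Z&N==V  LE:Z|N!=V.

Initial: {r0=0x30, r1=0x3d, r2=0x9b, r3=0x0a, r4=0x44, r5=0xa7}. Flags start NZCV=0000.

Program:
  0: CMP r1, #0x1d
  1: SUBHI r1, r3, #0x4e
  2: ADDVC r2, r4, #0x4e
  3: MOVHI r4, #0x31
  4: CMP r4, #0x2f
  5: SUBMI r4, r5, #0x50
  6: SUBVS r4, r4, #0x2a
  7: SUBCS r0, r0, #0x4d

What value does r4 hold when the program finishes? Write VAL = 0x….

0: ✓ CMP  NZCV=0010
1: ✓ SUBHI  r1←0xbc
2: ✓ ADDVC  r2←0x92
3: ✓ MOVHI  r4←0x31
4: ✓ CMP  NZCV=0010
5: · SUBMI
6: · SUBVS
7: ✓ SUBCS  r0←0xe3

VAL = 0x31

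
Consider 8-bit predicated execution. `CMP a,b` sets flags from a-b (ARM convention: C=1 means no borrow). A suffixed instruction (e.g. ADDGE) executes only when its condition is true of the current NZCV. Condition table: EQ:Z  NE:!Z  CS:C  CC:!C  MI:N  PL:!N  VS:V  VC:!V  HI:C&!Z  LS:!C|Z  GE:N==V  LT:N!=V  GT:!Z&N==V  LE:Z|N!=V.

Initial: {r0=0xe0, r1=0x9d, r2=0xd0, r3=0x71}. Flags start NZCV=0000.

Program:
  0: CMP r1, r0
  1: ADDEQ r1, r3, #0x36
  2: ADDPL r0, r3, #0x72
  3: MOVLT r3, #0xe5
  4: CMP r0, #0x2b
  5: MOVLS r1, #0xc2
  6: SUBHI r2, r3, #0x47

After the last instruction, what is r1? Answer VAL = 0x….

VAL = 0x9d

0: ✓ CMP  NZCV=1000
1: · ADDEQ
2: · ADDPL
3: ✓ MOVLT  r3←0xe5
4: ✓ CMP  NZCV=1010
5: · MOVLS
6: ✓ SUBHI  r2←0x9e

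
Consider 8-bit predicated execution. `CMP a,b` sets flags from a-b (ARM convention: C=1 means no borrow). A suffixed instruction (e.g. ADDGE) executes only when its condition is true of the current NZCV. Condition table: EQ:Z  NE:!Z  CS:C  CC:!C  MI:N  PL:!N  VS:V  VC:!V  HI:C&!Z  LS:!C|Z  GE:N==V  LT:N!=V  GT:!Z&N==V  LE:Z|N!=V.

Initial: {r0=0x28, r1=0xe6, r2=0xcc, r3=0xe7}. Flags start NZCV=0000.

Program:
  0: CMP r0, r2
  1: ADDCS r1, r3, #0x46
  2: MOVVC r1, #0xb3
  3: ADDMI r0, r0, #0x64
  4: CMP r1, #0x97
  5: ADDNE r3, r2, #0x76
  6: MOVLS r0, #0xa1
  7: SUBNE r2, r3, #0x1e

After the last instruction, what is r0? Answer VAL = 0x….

0: ✓ CMP  NZCV=0000
1: · ADDCS
2: ✓ MOVVC  r1←0xb3
3: · ADDMI
4: ✓ CMP  NZCV=0010
5: ✓ ADDNE  r3←0x42
6: · MOVLS
7: ✓ SUBNE  r2←0x24

VAL = 0x28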